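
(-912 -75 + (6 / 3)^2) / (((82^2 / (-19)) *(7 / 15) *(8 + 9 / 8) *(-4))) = -280155/1717982 = -0.16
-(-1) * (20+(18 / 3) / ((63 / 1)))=422/21 = 20.10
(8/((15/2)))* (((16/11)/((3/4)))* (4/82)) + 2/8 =28487/81180 = 0.35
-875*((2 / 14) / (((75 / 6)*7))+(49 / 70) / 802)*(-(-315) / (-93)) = 369225/49724 = 7.43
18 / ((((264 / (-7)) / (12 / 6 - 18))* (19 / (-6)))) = -504/209 = -2.41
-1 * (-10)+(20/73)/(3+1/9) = 5155/511 = 10.09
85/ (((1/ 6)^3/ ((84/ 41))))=1542240/41 = 37615.61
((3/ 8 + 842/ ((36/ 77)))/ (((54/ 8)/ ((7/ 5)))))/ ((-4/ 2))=-181573/972 = -186.80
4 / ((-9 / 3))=-4/3 = -1.33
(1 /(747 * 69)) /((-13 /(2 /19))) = -2/12731121 = 0.00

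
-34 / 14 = -2.43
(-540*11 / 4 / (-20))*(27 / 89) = 8019/356 = 22.53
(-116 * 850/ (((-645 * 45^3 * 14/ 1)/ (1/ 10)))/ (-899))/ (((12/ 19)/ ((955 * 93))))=-61693/32914350 = 0.00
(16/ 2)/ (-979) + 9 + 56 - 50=14677/979 = 14.99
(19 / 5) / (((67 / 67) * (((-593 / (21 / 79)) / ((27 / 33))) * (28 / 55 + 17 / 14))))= -50274/62165969 = 0.00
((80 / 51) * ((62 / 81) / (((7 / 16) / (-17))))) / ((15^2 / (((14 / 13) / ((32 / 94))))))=-93248/142155 = -0.66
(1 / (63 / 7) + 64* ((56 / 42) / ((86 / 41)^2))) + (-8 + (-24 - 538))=-9160769/16641 = -550.49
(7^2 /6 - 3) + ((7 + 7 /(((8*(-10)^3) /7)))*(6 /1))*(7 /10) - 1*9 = 3064913/120000 = 25.54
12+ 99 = 111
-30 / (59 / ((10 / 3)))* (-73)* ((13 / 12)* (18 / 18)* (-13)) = -308425/177 = -1742.51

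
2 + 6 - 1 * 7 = 1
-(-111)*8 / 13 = 888/13 = 68.31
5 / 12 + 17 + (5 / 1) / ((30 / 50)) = 103/4 = 25.75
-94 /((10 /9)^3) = -68.53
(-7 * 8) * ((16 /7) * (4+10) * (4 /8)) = -896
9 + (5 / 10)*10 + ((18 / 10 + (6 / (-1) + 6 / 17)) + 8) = 1543/85 = 18.15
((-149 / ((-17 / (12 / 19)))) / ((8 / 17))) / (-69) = -149/874 = -0.17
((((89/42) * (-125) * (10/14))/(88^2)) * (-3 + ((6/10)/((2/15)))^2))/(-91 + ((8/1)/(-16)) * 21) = 1279375/308118272 = 0.00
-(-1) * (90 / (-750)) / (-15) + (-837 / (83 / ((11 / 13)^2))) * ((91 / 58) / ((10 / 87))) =-53166109/539500 = -98.55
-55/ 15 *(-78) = 286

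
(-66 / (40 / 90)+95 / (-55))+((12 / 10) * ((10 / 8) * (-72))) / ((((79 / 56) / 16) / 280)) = -596351975/1738 = -343125.42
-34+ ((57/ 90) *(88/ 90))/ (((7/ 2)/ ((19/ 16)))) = -638629/18900 = -33.79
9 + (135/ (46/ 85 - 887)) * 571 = -5874084/75349 = -77.96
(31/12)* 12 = 31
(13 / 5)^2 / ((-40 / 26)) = -2197/500 = -4.39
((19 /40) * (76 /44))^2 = 0.67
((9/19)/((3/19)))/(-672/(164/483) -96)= -41/28360 = 0.00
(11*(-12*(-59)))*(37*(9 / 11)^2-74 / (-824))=219345657/1133 = 193597.23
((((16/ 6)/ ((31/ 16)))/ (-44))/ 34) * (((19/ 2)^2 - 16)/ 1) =-36/527 = -0.07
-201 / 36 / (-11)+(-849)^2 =95145799/132 = 720801.51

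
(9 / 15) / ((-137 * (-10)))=3/6850 = 0.00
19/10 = 1.90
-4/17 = -0.24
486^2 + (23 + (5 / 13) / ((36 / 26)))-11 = 4251749/18 = 236208.28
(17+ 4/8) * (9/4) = 315/8 = 39.38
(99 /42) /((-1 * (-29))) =33/406 = 0.08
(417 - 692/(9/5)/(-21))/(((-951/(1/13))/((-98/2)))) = 575911/333801 = 1.73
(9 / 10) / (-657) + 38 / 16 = 6931/2920 = 2.37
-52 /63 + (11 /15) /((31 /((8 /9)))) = -23564/29295 = -0.80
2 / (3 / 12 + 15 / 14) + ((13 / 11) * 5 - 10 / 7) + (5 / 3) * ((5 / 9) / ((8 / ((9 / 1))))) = 481073/68376 = 7.04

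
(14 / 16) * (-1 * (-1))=7/8 = 0.88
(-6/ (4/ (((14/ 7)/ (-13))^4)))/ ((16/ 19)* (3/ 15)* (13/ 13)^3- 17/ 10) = 1520/2770417 = 0.00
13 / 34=0.38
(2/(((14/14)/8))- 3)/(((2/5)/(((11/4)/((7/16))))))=1430/7 = 204.29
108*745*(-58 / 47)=-99291.06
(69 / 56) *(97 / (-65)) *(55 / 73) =-73623/53144 = -1.39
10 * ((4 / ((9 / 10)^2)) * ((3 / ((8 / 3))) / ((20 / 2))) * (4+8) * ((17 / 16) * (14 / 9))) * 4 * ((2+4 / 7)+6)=34000/9 = 3777.78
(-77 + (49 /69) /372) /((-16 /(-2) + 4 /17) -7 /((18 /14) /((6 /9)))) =-14399391/861304 = -16.72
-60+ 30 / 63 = -1250/21 = -59.52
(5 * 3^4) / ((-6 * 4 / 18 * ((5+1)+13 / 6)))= -3645/98 = -37.19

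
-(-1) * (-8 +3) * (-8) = 40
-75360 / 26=-37680/13 = -2898.46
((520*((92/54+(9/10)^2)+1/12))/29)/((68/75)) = 51.36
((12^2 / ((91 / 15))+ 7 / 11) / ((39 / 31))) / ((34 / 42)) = 756307/31603 = 23.93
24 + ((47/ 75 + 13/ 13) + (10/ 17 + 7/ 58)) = 1947517/73950 = 26.34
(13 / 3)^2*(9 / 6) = 169/6 = 28.17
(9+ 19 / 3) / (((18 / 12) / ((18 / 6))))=92/3 = 30.67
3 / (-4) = -3/4 = -0.75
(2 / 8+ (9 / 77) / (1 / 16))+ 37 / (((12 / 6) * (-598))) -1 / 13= 92657/46046 = 2.01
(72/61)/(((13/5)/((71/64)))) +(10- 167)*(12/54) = -1963261/57096 = -34.39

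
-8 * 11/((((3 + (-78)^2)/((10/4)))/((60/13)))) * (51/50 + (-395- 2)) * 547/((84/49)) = 128294474/6087 = 21076.80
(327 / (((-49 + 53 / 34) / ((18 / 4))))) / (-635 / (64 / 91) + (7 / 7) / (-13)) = 13875264/403932299 = 0.03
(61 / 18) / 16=61/288 = 0.21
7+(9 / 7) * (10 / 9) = 59/7 = 8.43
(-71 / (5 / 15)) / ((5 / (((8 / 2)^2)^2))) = -54528/5 = -10905.60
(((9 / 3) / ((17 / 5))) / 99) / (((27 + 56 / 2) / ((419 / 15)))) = 419/92565 = 0.00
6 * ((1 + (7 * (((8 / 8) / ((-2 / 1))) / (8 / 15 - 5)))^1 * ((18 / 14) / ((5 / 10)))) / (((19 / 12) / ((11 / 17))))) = 159984/21641 = 7.39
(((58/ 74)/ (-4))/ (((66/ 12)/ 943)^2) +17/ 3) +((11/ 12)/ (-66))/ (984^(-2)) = -257908642/13431 = -19202.49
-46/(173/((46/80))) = -529/3460 = -0.15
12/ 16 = 3/4 = 0.75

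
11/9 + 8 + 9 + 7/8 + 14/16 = 719/36 = 19.97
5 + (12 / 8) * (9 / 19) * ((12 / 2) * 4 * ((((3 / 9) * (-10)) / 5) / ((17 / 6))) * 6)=-6161/323 = -19.07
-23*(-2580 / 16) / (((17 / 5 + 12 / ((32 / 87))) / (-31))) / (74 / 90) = -206948250/53317 = -3881.47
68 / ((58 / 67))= 2278/29 = 78.55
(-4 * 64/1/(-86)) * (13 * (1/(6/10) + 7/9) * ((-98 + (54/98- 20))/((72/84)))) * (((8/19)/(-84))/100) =0.65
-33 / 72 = -11/24 = -0.46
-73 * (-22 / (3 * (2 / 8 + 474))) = 6424/5691 = 1.13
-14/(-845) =14/845 = 0.02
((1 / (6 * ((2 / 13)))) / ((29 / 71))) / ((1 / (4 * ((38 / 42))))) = 17537/1827 = 9.60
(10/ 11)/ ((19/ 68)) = 680/209 = 3.25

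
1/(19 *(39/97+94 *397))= 97/68777815 = 0.00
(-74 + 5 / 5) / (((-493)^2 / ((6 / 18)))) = -73/729147 = 0.00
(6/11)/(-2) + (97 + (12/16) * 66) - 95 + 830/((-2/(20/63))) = -111599/1386 = -80.52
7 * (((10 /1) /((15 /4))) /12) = 14/9 = 1.56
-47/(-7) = 47/7 = 6.71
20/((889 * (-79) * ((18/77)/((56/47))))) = -6160/4243959 = 0.00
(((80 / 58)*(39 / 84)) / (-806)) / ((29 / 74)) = -370/182497 = 0.00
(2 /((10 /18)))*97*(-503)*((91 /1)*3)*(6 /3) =-479517948/5 = -95903589.60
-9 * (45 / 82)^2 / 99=-2025/73964 = -0.03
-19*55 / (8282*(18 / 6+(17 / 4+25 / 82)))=-0.02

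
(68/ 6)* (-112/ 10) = -1904/15 = -126.93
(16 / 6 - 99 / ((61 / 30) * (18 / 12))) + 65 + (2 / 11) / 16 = 567167/16104 = 35.22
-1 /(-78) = 1/78 = 0.01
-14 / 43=-0.33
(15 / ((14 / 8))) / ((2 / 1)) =30/7 = 4.29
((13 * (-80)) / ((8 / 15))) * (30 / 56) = -14625/14 = -1044.64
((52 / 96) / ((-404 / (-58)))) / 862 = 377/4178976 = 0.00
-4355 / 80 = -871/16 = -54.44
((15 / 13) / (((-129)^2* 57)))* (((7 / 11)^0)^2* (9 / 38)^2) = 45/659479132 = 0.00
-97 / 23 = -4.22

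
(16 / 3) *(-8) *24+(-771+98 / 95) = -170427/95 = -1793.97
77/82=0.94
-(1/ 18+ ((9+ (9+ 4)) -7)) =-271/18 = -15.06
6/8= 3/4 = 0.75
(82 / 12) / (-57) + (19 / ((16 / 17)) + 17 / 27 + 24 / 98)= 8422763/402192 = 20.94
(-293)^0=1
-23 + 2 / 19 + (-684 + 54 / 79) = -1060023/1501 = -706.21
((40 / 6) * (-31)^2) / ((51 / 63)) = 134540/17 = 7914.12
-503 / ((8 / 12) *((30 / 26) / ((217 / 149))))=-1418963/1490 = -952.32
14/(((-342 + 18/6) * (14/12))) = -0.04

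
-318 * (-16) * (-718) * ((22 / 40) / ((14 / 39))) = -5597199.77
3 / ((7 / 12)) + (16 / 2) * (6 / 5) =516/35 = 14.74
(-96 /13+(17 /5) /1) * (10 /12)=-259/78 = -3.32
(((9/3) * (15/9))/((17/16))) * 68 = 320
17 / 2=8.50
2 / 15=0.13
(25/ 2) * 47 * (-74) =-43475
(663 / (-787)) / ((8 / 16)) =-1326/787 = -1.68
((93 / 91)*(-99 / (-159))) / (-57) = -1023/91637 = -0.01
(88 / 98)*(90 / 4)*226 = 223740/49 = 4566.12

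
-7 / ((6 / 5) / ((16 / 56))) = -5/3 = -1.67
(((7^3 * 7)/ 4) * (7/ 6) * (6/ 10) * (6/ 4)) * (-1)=-50421/80 = -630.26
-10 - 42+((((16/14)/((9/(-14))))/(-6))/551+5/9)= -765331/14877 = -51.44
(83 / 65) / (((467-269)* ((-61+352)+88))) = 83/4877730 = 0.00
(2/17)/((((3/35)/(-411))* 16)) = -4795/136 = -35.26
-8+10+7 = 9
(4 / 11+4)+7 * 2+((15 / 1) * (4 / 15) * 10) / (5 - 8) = 166/33 = 5.03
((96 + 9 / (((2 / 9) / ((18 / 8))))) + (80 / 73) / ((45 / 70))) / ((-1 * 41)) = -992489/215496 = -4.61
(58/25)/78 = 29/975 = 0.03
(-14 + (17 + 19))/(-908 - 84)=-0.02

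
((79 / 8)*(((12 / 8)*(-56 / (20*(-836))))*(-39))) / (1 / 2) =-64701/16720 = -3.87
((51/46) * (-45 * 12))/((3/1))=-4590/23 = -199.57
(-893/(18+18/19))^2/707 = 3.14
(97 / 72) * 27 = 291/8 = 36.38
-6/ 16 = -3/8 = -0.38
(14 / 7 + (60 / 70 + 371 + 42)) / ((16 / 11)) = 32021/112 = 285.90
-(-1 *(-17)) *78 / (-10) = 663/5 = 132.60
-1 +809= 808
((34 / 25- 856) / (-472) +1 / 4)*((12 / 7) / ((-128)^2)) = 18237/84582400 = 0.00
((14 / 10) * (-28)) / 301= -28/215 = -0.13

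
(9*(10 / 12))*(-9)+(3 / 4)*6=-63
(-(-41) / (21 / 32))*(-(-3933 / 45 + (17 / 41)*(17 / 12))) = 1708472/315 = 5423.72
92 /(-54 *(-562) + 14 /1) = 46/15181 = 0.00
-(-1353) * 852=1152756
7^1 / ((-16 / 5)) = -35/16 = -2.19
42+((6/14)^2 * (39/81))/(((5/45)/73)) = 4905/49 = 100.10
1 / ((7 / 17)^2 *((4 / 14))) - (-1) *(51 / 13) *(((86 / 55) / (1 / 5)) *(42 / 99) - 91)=-7120705/22022 = -323.35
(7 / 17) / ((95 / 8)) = 0.03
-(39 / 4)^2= -95.06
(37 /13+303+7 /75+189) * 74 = 35709884/975 = 36625.52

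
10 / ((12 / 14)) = 35/3 = 11.67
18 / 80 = 9/40 = 0.22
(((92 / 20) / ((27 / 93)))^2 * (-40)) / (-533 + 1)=1016738/53865 = 18.88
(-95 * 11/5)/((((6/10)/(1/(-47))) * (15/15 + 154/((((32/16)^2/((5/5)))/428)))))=1045/2323539 = 0.00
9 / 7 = 1.29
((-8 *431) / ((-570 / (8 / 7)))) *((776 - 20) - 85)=9254432/1995 = 4638.81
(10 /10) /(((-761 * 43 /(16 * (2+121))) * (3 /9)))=-5904/32723 = -0.18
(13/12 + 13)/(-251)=-169/3012 = -0.06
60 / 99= 20/33 = 0.61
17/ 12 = 1.42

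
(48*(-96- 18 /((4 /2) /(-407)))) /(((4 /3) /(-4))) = -513648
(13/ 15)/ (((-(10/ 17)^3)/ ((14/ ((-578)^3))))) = 91/294780000 = 0.00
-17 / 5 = -3.40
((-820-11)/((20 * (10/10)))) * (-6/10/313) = 0.08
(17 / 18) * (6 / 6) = 17/18 = 0.94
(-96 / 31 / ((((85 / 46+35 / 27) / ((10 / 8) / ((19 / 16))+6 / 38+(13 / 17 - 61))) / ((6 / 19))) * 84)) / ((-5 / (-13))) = 95325984/167754895 = 0.57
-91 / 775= -0.12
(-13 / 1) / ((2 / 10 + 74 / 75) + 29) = -975/2264 = -0.43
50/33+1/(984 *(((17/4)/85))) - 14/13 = 5377/11726 = 0.46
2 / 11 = 0.18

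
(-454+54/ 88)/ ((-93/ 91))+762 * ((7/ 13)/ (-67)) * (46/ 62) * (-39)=170211125/274164 = 620.84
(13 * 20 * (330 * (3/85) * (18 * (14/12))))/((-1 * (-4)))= 270270/17 = 15898.24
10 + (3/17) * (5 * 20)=470/17 = 27.65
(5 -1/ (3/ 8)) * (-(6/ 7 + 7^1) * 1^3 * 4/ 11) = -20/3 = -6.67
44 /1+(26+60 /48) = 285/4 = 71.25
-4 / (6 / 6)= -4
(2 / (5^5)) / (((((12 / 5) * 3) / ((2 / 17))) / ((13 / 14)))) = 13/1338750 = 0.00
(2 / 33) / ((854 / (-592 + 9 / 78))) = -0.04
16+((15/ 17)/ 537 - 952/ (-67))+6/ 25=155207461/5097025 = 30.45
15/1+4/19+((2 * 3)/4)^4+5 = 7683/304 = 25.27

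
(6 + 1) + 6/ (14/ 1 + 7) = 51/7 = 7.29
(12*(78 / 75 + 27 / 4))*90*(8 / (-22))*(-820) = 27595296/11 = 2508663.27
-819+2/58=-23750/29 = -818.97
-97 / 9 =-10.78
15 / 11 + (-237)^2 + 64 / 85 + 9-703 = 51871104/935 = 55477.12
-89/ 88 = -1.01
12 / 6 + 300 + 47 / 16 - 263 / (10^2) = 120923/400 = 302.31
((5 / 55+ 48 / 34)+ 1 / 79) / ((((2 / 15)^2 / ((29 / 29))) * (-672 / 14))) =-839475/472736 = -1.78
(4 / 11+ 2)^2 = 5.59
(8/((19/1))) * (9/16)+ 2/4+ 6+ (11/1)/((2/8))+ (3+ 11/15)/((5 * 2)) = 72832/1425 = 51.11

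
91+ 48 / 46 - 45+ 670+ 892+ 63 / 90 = 370241/230 = 1609.74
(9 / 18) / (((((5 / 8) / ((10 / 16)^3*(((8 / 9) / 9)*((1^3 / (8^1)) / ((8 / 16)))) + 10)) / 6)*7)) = 6.86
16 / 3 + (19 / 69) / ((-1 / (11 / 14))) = 4943/966 = 5.12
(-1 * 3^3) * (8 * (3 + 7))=-2160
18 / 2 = 9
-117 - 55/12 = -1459/12 = -121.58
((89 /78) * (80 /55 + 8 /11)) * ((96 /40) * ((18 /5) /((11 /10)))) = 153792/7865 = 19.55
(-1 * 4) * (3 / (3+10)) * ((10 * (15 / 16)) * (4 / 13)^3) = -7200/28561 = -0.25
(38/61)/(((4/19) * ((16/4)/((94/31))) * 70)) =16967/529480 = 0.03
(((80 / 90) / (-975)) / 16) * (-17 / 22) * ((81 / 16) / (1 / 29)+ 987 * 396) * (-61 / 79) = -240276011/18075200 = -13.29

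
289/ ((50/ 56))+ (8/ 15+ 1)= 24391/75 = 325.21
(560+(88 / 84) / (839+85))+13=505387/882 = 573.00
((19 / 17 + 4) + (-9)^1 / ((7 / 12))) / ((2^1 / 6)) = -3681/119 = -30.93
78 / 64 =1.22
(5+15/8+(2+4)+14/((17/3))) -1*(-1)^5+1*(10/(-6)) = 14.68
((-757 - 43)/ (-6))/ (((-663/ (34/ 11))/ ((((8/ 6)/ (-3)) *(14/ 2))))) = 22400/11583 = 1.93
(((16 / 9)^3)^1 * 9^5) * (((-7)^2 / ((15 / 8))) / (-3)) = -14450688/5 = -2890137.60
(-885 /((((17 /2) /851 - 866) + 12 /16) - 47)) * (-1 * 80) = -48200640/621053 = -77.61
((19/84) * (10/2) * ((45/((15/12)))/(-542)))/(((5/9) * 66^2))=-57/1836296 = 0.00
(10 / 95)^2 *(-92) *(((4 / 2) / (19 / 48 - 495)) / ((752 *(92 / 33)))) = 792/402813547 = 0.00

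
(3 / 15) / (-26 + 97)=1/355 = 0.00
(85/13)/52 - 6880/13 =-357675/676 = -529.11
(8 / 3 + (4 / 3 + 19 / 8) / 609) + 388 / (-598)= 8844931/4370184 = 2.02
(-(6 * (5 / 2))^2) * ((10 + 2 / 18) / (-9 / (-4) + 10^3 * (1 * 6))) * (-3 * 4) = 36400/8003 = 4.55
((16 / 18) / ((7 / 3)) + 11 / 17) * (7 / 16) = 367/816 = 0.45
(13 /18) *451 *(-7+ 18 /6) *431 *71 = -358827326/9 = -39869702.89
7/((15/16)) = 112/15 = 7.47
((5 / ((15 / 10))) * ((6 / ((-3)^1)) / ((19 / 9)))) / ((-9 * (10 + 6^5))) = 10/221901 = 0.00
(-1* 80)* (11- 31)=1600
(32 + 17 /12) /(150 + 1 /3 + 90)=401/2884 = 0.14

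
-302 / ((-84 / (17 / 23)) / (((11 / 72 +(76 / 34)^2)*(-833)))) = -113254379/9936 = -11398.39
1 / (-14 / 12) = -6/7 = -0.86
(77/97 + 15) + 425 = 42757/97 = 440.79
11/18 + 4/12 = 17/18 = 0.94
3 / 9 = 0.33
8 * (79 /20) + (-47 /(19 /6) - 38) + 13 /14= -27017/1330 = -20.31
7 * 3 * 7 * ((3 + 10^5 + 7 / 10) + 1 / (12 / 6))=73503087/5 = 14700617.40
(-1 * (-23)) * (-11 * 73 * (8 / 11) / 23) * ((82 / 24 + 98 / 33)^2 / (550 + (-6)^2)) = -5764153/141812 = -40.65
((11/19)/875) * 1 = 11/16625 = 0.00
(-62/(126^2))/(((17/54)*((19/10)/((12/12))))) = -310/47481 = -0.01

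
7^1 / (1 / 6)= 42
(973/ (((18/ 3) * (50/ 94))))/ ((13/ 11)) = 503041/1950 = 257.97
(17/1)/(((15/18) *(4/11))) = 561/10 = 56.10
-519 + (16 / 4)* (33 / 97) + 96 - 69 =-47592/97 = -490.64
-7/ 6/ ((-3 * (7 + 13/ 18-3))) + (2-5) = -248/85 = -2.92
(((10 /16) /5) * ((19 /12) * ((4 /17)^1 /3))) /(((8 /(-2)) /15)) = -95/1632 = -0.06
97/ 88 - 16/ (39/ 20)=-24377/3432 = -7.10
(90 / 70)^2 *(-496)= -40176/49 = -819.92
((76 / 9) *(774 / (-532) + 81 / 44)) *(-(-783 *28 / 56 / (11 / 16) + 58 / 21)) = 1847.27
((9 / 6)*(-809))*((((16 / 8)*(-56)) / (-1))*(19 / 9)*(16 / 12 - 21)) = 50785784/9 = 5642864.89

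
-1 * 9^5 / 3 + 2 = -19681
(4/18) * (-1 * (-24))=16/3 = 5.33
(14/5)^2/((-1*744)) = -49/4650 = -0.01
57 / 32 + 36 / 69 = 1695/736 = 2.30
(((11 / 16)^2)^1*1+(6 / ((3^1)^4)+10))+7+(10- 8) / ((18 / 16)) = 133571/6912 = 19.32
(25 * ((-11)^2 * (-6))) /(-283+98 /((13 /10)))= 235950/2699 = 87.42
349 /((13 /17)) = 5933/13 = 456.38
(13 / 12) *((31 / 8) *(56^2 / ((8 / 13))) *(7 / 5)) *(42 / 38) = 12578839/380 = 33102.21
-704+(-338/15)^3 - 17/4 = -164019263/13500 = -12149.58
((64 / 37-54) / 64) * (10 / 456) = -4835/269952 = -0.02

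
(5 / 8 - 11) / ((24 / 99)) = -2739/64 = -42.80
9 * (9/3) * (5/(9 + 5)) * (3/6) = 135/28 = 4.82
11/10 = 1.10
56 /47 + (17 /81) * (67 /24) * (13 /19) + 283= 284.59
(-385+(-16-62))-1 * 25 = -488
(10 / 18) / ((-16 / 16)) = -5/9 = -0.56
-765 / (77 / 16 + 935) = -12240/15037 = -0.81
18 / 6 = 3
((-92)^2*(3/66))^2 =17909824/121 = 148015.07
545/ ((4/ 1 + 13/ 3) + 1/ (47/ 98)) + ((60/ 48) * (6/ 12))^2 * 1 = 4954805/94016 = 52.70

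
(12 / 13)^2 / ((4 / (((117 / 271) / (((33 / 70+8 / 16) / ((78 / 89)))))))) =34020/410023 = 0.08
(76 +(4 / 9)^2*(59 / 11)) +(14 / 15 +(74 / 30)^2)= 1872821/22275 = 84.08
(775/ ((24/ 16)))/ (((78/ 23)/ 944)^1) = 16826800/117 = 143818.80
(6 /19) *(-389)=-2334/19 = -122.84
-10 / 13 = -0.77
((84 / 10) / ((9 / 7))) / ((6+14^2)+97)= 98/4485 = 0.02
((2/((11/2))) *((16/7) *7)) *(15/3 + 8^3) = 3008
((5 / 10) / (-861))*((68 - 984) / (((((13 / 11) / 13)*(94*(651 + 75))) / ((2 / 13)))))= 229/17360343 = 0.00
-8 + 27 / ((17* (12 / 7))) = -481/68 = -7.07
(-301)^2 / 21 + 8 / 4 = 12949/3 = 4316.33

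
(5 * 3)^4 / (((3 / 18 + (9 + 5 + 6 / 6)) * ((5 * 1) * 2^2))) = 30375/182 = 166.90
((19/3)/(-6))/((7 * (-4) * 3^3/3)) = 19/4536 = 0.00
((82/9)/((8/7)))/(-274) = -287/9864 = -0.03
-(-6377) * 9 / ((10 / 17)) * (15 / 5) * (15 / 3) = 2927043/2 = 1463521.50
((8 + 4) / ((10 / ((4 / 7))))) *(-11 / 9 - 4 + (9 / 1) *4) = 2216/105 = 21.10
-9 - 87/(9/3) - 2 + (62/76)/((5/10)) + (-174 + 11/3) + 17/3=-203.04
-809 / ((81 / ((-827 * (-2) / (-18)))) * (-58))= -15.82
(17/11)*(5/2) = 85/22 = 3.86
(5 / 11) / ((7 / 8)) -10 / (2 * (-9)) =745/693 = 1.08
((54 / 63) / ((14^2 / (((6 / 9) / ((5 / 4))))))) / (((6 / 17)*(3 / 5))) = 34/3087 = 0.01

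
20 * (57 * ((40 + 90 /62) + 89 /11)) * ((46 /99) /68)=73826780/191301 = 385.92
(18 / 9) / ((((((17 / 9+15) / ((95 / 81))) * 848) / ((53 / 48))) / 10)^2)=625/382205952 = 0.00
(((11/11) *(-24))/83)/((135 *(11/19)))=-152/41085 = 0.00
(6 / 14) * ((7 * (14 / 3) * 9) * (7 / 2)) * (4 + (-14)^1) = -4410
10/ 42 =0.24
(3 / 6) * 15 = 15/2 = 7.50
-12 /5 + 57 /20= 9/20 = 0.45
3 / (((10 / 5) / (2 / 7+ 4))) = 45/7 = 6.43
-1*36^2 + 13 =-1283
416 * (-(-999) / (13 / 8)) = 255744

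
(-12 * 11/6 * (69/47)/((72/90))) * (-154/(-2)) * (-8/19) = 1168860/893 = 1308.91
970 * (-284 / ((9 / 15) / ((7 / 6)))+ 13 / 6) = -4801985/9 = -533553.89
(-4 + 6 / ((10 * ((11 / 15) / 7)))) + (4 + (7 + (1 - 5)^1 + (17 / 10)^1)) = 1147/110 = 10.43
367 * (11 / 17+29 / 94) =560409/1598 = 350.69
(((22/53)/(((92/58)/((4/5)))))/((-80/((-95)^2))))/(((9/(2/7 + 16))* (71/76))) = -83144798/1817529 = -45.75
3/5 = 0.60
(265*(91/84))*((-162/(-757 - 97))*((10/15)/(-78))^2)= 265/66612 = 0.00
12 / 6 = 2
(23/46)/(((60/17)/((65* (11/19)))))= 2431/456 = 5.33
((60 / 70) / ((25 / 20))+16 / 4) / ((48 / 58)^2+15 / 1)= 137924/461685 = 0.30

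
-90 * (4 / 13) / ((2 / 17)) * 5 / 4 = -3825/13 = -294.23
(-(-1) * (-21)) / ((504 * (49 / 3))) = -1/392 = 0.00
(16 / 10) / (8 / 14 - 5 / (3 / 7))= -168/1165 = -0.14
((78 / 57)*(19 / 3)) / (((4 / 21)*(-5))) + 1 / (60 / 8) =-269/30 = -8.97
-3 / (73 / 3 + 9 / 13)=-117/976 = -0.12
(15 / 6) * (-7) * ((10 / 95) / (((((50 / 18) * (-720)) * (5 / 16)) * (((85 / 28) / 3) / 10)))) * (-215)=-50568/8075 = -6.26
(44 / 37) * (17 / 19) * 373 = 396.88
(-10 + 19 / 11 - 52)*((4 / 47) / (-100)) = 663/12925 = 0.05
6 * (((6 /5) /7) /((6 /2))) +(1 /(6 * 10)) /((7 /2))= 73/210 = 0.35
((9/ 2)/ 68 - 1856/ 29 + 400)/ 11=4155/136 = 30.55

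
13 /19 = 0.68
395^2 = 156025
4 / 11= 0.36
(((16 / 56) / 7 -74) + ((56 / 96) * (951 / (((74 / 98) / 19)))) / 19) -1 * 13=4697191/7252 = 647.71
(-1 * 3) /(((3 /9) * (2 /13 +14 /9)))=-1053/200 = -5.26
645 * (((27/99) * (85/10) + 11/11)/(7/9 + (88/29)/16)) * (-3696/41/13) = -825833232/53833 = -15340.65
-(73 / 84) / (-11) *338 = 12337/462 = 26.70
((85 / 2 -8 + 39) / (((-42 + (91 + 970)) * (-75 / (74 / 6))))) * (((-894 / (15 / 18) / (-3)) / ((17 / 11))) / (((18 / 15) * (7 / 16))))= -6792016/1299225 = -5.23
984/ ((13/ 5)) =4920/13 = 378.46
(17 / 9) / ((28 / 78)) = 221/42 = 5.26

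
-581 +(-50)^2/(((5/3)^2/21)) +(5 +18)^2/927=16982242/927 = 18319.57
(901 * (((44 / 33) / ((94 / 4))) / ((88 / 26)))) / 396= 11713/307098 = 0.04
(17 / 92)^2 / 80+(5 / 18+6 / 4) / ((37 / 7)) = 75933677/225480960 = 0.34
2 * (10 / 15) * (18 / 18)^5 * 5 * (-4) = -80/3 = -26.67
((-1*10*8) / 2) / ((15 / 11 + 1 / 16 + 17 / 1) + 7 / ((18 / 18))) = -1408/895 = -1.57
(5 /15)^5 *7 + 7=1708/243 = 7.03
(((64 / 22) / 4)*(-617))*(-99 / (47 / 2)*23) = 2043504/47 = 43478.81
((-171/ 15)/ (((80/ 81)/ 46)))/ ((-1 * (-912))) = -1863/3200 = -0.58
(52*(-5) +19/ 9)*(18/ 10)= -2321/5 = -464.20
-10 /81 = -0.12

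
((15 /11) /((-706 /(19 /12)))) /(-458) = 95/14227312 = 0.00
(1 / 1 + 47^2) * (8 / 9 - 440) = -8733920/9 = -970435.56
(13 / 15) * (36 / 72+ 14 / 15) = 559/450 = 1.24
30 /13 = 2.31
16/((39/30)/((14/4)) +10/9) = 5040/467 = 10.79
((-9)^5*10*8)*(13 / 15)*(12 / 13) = -3779136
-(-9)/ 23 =9/23 = 0.39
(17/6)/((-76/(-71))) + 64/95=7571/2280 = 3.32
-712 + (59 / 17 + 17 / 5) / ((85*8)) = -5144127/7225 = -711.99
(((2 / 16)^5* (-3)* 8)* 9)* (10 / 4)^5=-84375/131072 = -0.64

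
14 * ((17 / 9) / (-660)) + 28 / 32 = 9919/11880 = 0.83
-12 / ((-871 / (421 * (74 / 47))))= 373848/40937 = 9.13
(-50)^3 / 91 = -125000/91 = -1373.63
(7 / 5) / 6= 7/30 = 0.23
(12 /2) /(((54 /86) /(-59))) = -5074/9 = -563.78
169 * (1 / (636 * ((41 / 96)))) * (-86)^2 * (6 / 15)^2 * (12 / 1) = 479970816/54325 = 8835.17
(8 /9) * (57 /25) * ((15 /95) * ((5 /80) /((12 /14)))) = 7/300 = 0.02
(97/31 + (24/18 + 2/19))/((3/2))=16142/5301 = 3.05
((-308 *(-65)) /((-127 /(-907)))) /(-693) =-235820/1143 = -206.32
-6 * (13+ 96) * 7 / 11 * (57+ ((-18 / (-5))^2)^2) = -643671378/6875 = -93624.93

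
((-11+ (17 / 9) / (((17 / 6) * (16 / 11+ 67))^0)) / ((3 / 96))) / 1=-2624/9 = -291.56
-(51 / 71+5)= -406/71 = -5.72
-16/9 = -1.78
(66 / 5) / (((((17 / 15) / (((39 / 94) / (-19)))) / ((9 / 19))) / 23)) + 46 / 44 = -10948897/6345658 = -1.73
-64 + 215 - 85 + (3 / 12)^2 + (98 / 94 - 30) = 27903/752 = 37.11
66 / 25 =2.64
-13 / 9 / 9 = -13/81 = -0.16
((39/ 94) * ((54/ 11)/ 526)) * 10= 5265/135971 = 0.04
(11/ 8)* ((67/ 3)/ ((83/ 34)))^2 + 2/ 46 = 328346215/2852046 = 115.13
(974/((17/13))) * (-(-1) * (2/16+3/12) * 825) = 15669225/68 = 230429.78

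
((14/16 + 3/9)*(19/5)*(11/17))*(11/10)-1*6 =-55729/20400 = -2.73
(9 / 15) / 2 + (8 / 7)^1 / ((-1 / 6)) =-459/70 = -6.56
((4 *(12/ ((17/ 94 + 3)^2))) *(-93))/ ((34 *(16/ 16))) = -19721952/1519817 = -12.98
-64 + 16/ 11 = -688/11 = -62.55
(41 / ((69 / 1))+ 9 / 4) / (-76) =-785/20976 = -0.04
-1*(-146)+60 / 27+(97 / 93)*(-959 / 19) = 506657/5301 = 95.58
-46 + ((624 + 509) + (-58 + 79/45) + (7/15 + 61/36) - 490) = 6515/12 = 542.92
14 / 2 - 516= -509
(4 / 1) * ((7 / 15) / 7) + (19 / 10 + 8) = 61/6 = 10.17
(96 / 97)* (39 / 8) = 468/97 = 4.82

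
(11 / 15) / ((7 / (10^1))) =22/21 = 1.05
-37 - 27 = -64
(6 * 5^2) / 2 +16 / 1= 91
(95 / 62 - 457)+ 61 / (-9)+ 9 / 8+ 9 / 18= -1028105/2232 = -460.62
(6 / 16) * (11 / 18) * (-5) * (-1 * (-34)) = -935/24 = -38.96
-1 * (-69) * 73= 5037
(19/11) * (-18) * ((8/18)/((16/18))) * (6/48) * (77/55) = -1197/440 = -2.72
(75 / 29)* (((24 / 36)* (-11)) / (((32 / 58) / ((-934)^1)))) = 32106.25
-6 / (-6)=1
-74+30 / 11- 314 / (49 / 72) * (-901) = 224029472/539 = 415639.09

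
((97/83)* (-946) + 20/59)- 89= -1194.23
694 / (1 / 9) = 6246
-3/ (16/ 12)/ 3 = -3/4 = -0.75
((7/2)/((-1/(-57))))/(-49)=-57/14 = -4.07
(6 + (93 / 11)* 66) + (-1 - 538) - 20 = 5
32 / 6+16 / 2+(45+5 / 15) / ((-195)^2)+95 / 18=4246397/228150 = 18.61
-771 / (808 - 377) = -771/431 = -1.79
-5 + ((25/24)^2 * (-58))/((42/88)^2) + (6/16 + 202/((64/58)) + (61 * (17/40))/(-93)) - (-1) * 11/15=-958618889/9843120 = -97.39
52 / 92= 13/23 = 0.57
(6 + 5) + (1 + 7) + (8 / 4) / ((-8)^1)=18.75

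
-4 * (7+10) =-68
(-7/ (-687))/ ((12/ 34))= 119/4122 = 0.03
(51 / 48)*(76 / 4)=323/16 = 20.19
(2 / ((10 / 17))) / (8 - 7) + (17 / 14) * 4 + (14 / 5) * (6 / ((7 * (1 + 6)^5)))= 693901/84035 = 8.26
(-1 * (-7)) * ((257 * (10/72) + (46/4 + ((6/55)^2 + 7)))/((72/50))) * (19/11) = 785108443/1724976 = 455.14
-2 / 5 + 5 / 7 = 11/35 = 0.31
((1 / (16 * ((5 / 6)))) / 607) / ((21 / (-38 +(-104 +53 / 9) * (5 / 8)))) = -7151/12237120 = 0.00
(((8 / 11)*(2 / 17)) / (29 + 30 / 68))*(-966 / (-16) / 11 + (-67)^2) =1582060/121121 = 13.06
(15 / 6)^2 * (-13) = -325/4 = -81.25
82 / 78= 41/39 = 1.05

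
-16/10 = -8/5 = -1.60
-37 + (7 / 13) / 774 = -372287/10062 = -37.00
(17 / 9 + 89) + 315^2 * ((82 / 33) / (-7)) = -3478052/99 = -35131.84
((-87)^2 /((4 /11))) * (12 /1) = 249777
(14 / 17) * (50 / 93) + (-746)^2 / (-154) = -439871998/121737 = -3613.30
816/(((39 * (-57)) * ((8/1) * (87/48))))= -544/21489 = -0.03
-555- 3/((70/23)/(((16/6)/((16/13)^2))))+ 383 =-389167/2240 = -173.74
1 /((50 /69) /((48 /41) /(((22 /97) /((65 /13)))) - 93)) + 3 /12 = -4170539/45100 = -92.47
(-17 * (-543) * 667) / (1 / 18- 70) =-110827386/1259 = -88028.11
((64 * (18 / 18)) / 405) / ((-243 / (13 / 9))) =-832/885735 = 0.00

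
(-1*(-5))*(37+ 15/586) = 108485/586 = 185.13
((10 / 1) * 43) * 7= 3010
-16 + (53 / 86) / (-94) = -129397/8084 = -16.01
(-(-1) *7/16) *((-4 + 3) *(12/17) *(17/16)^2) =-357/1024 = -0.35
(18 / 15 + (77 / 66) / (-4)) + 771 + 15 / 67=6207943/8040 = 772.13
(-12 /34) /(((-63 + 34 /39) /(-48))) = -11232/41191 = -0.27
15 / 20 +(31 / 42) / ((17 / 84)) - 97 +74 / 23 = -139799/1564 = -89.39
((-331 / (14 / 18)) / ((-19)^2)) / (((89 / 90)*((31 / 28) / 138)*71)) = -147996720/70715929 = -2.09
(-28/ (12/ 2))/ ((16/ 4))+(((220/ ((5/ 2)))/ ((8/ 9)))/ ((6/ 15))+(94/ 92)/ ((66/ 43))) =249963/1012 = 247.00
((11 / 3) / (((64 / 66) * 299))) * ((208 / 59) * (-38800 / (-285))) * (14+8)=10328560/77349 = 133.53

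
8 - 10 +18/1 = 16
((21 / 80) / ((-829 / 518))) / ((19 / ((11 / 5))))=-59829/3150200 = -0.02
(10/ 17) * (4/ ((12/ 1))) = 10/51 = 0.20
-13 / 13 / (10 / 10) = -1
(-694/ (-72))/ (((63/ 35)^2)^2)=216875/236196 = 0.92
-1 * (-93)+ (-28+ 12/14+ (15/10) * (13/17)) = 67.00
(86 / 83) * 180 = 15480/83 = 186.51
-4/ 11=-0.36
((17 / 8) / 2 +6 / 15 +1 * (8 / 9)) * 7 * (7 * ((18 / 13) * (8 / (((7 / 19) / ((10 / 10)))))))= 225169/65 = 3464.14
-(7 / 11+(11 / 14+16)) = -2683/154 = -17.42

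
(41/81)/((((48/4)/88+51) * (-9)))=-902/820125 = 0.00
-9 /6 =-3/2 = -1.50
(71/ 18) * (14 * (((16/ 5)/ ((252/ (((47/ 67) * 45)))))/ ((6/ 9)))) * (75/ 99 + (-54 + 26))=-5999926/6633 = -904.56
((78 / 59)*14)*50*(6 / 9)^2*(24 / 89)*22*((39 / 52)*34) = 326726400/5251 = 62221.75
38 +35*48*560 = 940838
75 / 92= 0.82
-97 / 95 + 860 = 858.98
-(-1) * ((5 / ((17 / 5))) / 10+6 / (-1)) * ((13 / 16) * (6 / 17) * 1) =-7761/4624 = -1.68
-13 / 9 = -1.44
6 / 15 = 2/5 = 0.40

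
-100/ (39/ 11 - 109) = 55/58 = 0.95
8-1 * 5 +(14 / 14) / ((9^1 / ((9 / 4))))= 13/4 = 3.25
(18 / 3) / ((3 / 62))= 124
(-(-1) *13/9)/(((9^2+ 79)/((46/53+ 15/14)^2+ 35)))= 92475331/264270720 = 0.35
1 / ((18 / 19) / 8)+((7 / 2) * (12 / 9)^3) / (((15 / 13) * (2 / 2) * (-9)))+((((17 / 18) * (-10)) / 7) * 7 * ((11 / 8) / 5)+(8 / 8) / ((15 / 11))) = 168593/29160 = 5.78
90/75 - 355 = -1769/5 = -353.80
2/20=1/10 = 0.10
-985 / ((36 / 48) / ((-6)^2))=-47280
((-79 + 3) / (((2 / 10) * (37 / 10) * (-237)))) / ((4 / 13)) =12350/8769 = 1.41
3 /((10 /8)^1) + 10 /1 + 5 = 87/5 = 17.40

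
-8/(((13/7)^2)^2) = -19208/28561 = -0.67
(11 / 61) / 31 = 11/1891 = 0.01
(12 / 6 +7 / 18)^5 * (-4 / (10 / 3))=-147008443/1574640 = -93.36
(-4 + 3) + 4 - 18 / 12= 3/2 = 1.50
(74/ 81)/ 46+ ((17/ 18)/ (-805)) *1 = 0.02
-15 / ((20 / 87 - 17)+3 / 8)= 10440/11411 = 0.91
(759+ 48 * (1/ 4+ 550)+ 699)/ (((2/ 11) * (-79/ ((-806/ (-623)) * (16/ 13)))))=-3089.56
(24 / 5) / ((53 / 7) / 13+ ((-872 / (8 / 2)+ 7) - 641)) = -2184/387395 = -0.01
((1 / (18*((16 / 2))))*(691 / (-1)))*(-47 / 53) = 32477/7632 = 4.26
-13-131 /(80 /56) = -1047/10 = -104.70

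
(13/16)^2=169/256 = 0.66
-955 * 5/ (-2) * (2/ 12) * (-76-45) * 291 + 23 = -56044083/4 = -14011020.75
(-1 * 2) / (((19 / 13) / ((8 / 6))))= -104/57 = -1.82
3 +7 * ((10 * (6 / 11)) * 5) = 2133/11 = 193.91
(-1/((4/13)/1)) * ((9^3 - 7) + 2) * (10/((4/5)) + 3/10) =-150592/5 = -30118.40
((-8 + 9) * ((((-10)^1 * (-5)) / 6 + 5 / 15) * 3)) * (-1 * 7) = -182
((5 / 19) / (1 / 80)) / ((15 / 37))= 51.93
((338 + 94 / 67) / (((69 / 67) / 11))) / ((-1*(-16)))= 20845/92 = 226.58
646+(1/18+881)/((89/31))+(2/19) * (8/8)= 29007103/30438 = 952.99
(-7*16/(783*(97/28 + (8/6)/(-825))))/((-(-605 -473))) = -800/20876781 = 0.00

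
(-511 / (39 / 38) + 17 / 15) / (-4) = 96869/780 = 124.19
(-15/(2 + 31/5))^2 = 5625/1681 = 3.35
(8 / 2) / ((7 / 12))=6.86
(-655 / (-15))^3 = 2248091/27 = 83262.63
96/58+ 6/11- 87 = -27051/319 = -84.80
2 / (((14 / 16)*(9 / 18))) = 32/7 = 4.57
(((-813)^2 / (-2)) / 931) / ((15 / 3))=-660969/9310 = -71.00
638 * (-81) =-51678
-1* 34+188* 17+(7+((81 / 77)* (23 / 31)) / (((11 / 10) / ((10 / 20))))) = 83217748/26257 = 3169.35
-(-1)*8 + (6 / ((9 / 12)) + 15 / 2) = 47/2 = 23.50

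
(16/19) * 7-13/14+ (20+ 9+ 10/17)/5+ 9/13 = 3402569/293930 = 11.58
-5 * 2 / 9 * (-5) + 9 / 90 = 509/90 = 5.66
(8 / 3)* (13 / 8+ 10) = 31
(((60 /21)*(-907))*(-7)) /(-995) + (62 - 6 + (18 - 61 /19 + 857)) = 3439040/3781 = 909.56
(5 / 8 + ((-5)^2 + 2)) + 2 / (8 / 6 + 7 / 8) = 12097/424 = 28.53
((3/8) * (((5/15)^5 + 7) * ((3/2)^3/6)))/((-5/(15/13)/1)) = -851/2496 = -0.34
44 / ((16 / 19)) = 209/4 = 52.25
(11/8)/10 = 11/80 = 0.14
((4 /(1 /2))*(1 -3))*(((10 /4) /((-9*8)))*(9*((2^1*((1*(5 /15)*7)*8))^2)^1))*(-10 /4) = -156800/9 = -17422.22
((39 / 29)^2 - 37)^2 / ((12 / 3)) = 218980804/707281 = 309.61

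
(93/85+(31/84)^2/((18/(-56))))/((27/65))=1.61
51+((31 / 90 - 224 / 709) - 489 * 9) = -277571681/63810 = -4349.97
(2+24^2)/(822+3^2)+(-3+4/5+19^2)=1493704/4155 = 359.50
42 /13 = 3.23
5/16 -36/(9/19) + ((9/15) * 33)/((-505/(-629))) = -2061439/40400 = -51.03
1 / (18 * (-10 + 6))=-1/72 = -0.01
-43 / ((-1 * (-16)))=-43/16 = -2.69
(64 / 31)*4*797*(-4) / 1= -26326.71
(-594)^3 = -209584584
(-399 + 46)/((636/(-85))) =30005/636 = 47.18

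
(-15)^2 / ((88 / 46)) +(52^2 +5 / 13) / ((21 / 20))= 10783645/4004 = 2693.22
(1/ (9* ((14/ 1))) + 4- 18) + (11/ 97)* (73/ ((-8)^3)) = -43829405/3128832 = -14.01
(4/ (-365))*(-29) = 116/365 = 0.32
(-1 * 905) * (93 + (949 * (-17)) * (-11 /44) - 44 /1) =-14777745/4 = -3694436.25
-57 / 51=-19/17 = -1.12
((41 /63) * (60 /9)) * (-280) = -32800/27 = -1214.81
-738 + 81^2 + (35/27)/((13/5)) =2044048/351 = 5823.50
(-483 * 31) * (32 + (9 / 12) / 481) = -921902583/1924 = -479159.35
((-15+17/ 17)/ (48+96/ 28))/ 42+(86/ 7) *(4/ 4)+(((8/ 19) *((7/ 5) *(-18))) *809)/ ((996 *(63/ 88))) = 574283/2384424 = 0.24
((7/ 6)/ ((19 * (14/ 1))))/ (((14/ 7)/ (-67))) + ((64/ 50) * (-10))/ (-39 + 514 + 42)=-0.17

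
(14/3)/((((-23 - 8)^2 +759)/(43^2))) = 301/60 = 5.02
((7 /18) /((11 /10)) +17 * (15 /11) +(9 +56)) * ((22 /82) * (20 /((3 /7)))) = 1227100/1107 = 1108.49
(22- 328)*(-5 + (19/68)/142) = 434349/284 = 1529.40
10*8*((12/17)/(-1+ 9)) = 120/17 = 7.06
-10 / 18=-5/9 = -0.56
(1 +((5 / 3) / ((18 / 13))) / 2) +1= 281/108 = 2.60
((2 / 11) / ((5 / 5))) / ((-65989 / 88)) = -16/65989 = 0.00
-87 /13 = -6.69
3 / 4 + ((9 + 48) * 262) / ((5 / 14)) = 836319/20 = 41815.95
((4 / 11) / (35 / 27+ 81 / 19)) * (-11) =-513/713 = -0.72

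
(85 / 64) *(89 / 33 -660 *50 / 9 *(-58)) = 198845855/704 = 282451.50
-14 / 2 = -7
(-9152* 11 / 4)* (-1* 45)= 1132560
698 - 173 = 525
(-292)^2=85264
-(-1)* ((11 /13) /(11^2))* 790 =790/143 = 5.52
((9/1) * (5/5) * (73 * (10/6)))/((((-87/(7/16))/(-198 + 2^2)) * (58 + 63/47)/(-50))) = -291206125/323524 = -900.11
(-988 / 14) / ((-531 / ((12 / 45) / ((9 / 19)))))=37544/501795 = 0.07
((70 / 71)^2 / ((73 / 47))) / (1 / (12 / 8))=345450/367993 = 0.94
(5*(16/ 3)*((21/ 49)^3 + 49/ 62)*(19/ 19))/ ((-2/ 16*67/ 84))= -23655680/101773 = -232.44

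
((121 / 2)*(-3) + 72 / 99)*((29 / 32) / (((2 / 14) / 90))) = -103209.93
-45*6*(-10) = 2700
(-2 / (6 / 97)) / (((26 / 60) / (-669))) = 648930/13 = 49917.69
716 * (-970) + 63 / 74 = -51394417/74 = -694519.15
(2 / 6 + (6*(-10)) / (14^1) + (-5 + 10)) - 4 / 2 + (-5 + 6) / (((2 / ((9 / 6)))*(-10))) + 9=6697/840 = 7.97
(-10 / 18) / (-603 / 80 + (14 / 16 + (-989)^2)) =-400/704242323 = 0.00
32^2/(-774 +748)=-512/13 = -39.38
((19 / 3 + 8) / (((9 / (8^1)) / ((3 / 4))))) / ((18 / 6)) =86/27 = 3.19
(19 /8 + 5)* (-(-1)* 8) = 59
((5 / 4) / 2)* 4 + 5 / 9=3.06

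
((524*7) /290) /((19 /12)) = 7.99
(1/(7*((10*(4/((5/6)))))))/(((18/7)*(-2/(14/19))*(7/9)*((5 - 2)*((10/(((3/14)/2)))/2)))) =-1/255360 = 0.00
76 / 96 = 19/24 = 0.79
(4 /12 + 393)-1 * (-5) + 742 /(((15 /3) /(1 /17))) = 103801/255 = 407.06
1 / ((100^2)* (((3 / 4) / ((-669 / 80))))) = -223/200000 = 0.00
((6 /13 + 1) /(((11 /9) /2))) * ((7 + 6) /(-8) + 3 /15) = -9747/2860 = -3.41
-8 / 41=-0.20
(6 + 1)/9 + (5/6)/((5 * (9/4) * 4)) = 43/54 = 0.80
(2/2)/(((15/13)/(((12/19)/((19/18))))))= 936/1805 = 0.52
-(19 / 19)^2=-1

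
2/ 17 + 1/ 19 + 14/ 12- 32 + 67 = 70421/1938 = 36.34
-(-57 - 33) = 90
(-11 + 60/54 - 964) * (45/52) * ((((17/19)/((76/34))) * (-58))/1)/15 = 73459465/56316 = 1304.42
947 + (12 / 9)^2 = 8539/9 = 948.78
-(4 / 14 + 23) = -163/7 = -23.29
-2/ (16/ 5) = -0.62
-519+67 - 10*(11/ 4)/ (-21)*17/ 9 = -169921/378 = -449.53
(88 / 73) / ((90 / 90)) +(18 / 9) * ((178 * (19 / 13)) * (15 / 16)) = 1856221/3796 = 488.99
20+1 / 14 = 281/14 = 20.07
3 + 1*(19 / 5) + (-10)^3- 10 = -5016/5 = -1003.20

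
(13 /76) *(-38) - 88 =-94.50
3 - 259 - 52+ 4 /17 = -5232/17 = -307.76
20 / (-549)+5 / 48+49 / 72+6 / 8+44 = 133219/2928 = 45.50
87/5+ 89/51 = 4882/255 = 19.15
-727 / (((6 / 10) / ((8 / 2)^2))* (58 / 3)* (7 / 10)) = -290800/203 = -1432.51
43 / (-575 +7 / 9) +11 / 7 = 54139/36176 = 1.50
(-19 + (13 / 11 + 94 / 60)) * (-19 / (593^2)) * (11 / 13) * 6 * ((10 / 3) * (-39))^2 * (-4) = -105972880/351649 = -301.36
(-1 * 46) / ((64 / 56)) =-161/4 = -40.25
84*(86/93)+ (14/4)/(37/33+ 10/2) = 979993/12524 = 78.25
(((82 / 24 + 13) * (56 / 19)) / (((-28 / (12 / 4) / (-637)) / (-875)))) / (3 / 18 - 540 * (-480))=-329408625/29548819 = -11.15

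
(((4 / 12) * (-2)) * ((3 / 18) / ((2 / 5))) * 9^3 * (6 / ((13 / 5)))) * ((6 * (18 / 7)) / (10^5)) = -6561/91000 = -0.07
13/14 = 0.93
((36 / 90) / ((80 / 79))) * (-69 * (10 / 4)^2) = -5451/32 = -170.34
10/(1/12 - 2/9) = -72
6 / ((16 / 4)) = 3/2 = 1.50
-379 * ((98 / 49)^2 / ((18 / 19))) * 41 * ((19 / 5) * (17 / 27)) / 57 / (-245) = 10038194/893025 = 11.24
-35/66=-0.53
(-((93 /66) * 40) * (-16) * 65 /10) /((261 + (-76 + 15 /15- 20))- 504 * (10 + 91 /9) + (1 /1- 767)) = -4030/7381 = -0.55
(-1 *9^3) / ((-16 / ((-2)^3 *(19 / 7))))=-13851/14 = -989.36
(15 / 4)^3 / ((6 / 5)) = 5625/128 = 43.95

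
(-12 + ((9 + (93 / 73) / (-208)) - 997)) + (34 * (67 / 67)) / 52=-15174165/15184 = -999.35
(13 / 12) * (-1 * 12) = -13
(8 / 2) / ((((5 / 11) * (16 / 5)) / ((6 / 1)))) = 33/2 = 16.50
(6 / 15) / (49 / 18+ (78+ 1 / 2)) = 18/3655 = 0.00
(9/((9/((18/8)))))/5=9/20 = 0.45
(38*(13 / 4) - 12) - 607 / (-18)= 1307/9 = 145.22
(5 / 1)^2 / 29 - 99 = -2846/29 = -98.14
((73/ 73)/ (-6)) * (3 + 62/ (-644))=-935/1932 = -0.48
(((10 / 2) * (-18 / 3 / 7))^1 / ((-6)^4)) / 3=-5/4536 = 0.00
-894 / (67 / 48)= -640.48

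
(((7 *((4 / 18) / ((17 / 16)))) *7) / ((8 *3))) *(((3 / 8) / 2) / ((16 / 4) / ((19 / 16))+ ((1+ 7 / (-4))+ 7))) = 931/111843 = 0.01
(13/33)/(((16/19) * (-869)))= -247/458832 = 0.00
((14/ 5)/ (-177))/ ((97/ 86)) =-1204/85845 = -0.01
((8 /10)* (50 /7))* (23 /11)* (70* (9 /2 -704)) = -6435400/11 = -585036.36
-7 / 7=-1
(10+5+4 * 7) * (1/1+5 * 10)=2193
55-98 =-43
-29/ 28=-1.04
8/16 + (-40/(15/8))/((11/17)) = -2143/66 = -32.47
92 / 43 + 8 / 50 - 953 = -1022003/1075 = -950.70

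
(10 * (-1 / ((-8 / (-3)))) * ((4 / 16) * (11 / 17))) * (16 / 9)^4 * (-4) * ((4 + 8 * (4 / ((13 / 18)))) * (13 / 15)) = 113180672/111537 = 1014.74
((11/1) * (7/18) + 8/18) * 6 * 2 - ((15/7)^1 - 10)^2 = -745/147 = -5.07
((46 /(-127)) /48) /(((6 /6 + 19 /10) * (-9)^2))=-115/3579876 = 0.00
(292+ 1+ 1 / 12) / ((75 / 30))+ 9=3787/30 = 126.23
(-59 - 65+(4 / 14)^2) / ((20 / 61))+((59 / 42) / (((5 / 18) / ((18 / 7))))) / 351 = -1203656/3185 = -377.91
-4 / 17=-0.24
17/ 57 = 0.30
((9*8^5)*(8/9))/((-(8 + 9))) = -262144/17 = -15420.24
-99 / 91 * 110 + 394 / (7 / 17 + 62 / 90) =9129465/38311 = 238.30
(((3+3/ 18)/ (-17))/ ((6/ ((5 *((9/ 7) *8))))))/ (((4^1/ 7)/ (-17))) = 95/2 = 47.50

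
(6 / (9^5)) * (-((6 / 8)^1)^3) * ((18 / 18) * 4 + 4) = -1/2916 = 0.00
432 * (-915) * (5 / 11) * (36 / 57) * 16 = -379468800/209 = -1815640.19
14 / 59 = 0.24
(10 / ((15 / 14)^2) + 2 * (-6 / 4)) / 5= 257/225 = 1.14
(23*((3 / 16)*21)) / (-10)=-1449/160 = -9.06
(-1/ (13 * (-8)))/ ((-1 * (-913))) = 1/94952 = 0.00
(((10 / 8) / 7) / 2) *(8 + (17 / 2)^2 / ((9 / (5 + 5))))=1135/144 = 7.88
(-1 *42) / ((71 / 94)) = -3948/71 = -55.61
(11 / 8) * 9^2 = 891/8 = 111.38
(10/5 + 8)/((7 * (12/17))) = 85/42 = 2.02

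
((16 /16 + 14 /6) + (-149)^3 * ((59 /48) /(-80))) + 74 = 65155317/1280 = 50902.59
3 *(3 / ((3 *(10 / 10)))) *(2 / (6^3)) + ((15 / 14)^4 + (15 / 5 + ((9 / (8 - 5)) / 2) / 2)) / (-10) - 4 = -4.48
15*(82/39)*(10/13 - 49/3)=-248870/507 = -490.87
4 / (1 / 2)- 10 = -2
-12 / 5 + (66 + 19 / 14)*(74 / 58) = 169583/2030 = 83.54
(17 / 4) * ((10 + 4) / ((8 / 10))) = 74.38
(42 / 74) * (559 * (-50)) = -15863.51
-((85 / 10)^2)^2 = -83521/16 = -5220.06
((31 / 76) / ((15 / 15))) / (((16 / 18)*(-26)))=-279/15808 = -0.02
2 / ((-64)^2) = 1/2048 = 0.00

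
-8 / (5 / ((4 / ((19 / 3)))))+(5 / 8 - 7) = -5613/760 = -7.39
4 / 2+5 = 7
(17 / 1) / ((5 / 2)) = 34/5 = 6.80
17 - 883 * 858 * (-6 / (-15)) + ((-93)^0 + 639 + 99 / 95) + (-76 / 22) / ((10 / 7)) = -63199505/209 = -302389.98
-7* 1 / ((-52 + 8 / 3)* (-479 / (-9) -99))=-189/60976 = 0.00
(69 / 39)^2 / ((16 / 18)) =4761/1352 = 3.52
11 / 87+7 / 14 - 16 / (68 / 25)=-15547/2958 = -5.26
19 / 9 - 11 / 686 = 12935/6174 = 2.10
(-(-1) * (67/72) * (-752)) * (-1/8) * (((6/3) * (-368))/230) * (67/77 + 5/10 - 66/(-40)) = -14645999/17325 = -845.37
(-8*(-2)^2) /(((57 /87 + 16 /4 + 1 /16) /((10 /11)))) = -148480/24079 = -6.17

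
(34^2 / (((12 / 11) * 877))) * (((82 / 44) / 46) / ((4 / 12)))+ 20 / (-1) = -1601831/80684 = -19.85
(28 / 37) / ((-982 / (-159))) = 2226/18167 = 0.12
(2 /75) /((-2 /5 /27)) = -9/5 = -1.80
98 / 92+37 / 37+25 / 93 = 9985/4278 = 2.33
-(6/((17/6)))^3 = -46656/4913 = -9.50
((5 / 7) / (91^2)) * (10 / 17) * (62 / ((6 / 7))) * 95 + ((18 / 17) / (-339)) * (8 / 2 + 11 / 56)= 64054955/190893612 = 0.34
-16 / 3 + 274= 268.67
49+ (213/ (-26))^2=78493/676 = 116.11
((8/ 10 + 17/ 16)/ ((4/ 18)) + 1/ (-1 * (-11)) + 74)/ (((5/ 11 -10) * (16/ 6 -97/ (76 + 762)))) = -60818269/17956400 = -3.39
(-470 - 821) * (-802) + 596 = 1035978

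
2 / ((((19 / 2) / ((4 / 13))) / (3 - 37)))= -544/247 = -2.20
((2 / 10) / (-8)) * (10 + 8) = -9/20 = -0.45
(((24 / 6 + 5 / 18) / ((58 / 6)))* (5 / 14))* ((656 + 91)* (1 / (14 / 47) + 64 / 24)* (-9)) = -10394505/1624 = -6400.56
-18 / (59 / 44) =-792/59 = -13.42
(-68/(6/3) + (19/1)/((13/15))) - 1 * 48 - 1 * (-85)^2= -94706/13 = -7285.08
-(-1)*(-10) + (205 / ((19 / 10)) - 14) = 1594/19 = 83.89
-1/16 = -0.06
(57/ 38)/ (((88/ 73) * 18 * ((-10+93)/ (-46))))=-1679/43824 = -0.04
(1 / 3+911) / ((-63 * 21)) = -2734/3969 = -0.69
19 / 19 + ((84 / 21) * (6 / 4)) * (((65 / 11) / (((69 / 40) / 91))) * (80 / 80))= 473453/253 = 1871.36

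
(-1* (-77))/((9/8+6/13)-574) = -8008/59531 = -0.13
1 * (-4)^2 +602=618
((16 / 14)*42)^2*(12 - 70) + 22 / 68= -4543477/34 = -133631.68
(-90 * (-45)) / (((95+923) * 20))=405/2036 = 0.20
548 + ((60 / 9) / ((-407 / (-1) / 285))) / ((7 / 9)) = 1578352/2849 = 554.00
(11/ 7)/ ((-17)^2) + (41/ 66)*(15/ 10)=83427/89012 = 0.94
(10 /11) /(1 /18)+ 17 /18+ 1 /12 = 6887/396 = 17.39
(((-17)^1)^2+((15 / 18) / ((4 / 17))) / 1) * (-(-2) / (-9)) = -7021/108 = -65.01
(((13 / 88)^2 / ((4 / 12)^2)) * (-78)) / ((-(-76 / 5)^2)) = 1482975/22364672 = 0.07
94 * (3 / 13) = 282/13 = 21.69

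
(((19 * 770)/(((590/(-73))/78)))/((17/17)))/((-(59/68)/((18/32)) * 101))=637269633/703162 = 906.29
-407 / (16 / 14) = -2849/8 = -356.12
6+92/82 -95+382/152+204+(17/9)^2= 30843551/252396 = 122.20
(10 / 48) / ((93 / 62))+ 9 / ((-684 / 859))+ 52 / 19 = -1441/171 = -8.43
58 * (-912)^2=48241152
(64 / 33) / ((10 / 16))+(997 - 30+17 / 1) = 162872/165 = 987.10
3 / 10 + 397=3973/10 = 397.30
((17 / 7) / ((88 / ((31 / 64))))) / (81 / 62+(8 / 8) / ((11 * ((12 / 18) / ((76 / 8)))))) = 16337/3179904 = 0.01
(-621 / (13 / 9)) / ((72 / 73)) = -45333/104 = -435.89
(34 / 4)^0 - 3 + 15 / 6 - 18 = -35/2 = -17.50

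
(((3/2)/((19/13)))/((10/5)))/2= 39/152 = 0.26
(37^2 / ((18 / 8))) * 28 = 153328/9 = 17036.44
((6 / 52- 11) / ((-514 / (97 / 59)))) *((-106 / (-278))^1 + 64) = 245658999/109598164 = 2.24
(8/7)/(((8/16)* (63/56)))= 128/63 = 2.03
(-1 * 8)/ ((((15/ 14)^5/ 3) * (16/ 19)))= -5109328/253125 = -20.18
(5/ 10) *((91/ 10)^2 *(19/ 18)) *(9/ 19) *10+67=10961/40 = 274.02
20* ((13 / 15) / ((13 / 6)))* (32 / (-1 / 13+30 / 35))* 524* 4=687724.17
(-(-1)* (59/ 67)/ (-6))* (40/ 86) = -590/8643 = -0.07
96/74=48/37 = 1.30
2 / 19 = 0.11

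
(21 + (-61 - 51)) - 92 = -183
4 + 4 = 8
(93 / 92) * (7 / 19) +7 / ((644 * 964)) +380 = 640954943/1685072 = 380.37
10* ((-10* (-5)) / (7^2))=500/49 = 10.20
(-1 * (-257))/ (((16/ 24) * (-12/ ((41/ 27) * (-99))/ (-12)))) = -115907/2 = -57953.50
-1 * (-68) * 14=952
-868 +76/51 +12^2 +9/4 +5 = -145913/204 = -715.26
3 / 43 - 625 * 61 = -1639372/43 = -38124.93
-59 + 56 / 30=-857/15 = -57.13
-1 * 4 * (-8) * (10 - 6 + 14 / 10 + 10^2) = 16864/5 = 3372.80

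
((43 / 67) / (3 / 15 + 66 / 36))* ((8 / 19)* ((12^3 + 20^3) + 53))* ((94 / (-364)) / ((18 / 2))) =-37.30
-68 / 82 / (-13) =0.06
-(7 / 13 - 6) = 71/13 = 5.46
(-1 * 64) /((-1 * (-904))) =-8/113 = -0.07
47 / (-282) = -1/6 = -0.17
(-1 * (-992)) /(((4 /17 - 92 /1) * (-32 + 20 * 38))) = -527/35490 = -0.01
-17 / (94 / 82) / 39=-697/1833 = -0.38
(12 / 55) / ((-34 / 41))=-246/935 = -0.26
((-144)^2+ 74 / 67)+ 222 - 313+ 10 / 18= 12449936/603 = 20646.66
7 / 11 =0.64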